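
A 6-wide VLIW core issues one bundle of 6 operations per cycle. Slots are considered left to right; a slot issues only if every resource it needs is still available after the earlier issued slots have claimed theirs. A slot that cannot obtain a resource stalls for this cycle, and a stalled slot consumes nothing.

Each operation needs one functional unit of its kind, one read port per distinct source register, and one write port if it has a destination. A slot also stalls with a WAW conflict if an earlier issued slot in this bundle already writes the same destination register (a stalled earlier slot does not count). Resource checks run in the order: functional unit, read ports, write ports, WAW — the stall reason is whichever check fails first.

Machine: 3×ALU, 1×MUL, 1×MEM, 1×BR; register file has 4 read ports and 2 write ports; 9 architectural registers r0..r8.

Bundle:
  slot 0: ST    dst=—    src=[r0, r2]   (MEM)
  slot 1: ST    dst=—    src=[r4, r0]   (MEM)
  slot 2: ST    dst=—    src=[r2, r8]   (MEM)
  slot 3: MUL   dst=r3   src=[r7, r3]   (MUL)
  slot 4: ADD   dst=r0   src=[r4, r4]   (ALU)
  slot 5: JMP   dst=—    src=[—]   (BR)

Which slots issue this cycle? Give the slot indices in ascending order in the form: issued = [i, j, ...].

issued = [0, 3, 5]

  0. MEM ⇒ go  {3A/1Mu/0Ld/1B | 2r 2w}
  1. MEM ⇒ no(FU)  {3A/1Mu/0Ld/1B | 2r 2w}
  2. MEM ⇒ no(FU)  {3A/1Mu/0Ld/1B | 2r 2w}
  3. MUL→r3 ⇒ go  {3A/0Mu/0Ld/1B | 0r 1w}
  4. ALU→r0 ⇒ no(RD_PORT)  {3A/0Mu/0Ld/1B | 0r 1w}
  5. BR ⇒ go  {3A/0Mu/0Ld/0B | 0r 1w}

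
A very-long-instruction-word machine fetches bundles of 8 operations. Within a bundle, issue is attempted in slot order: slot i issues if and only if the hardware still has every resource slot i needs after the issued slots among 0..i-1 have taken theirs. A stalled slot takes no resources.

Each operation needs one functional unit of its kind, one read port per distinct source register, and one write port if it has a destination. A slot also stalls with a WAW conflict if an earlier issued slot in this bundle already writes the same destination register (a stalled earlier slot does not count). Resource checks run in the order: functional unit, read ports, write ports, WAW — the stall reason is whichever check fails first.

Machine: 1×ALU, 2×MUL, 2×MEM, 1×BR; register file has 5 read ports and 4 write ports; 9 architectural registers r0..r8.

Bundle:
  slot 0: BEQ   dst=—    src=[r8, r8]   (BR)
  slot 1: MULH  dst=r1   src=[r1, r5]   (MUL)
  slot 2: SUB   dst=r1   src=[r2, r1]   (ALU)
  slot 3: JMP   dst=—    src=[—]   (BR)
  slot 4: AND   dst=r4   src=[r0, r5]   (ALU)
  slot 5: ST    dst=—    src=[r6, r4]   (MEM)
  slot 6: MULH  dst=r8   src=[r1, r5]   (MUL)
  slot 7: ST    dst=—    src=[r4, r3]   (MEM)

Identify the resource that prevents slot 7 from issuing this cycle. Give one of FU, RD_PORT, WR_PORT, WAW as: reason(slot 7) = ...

  0. BR ⇒ go  {1A/2Mu/2Ld/0B | 4r 4w}
  1. MUL→r1 ⇒ go  {1A/1Mu/2Ld/0B | 2r 3w}
  2. ALU→r1 ⇒ no(WAW)  {1A/1Mu/2Ld/0B | 2r 3w}
  3. BR ⇒ no(FU)  {1A/1Mu/2Ld/0B | 2r 3w}
  4. ALU→r4 ⇒ go  {0A/1Mu/2Ld/0B | 0r 2w}
  5. MEM ⇒ no(RD_PORT)  {0A/1Mu/2Ld/0B | 0r 2w}
  6. MUL→r8 ⇒ no(RD_PORT)  {0A/1Mu/2Ld/0B | 0r 2w}
  7. MEM ⇒ no(RD_PORT)  {0A/1Mu/2Ld/0B | 0r 2w}

reason(slot 7) = RD_PORT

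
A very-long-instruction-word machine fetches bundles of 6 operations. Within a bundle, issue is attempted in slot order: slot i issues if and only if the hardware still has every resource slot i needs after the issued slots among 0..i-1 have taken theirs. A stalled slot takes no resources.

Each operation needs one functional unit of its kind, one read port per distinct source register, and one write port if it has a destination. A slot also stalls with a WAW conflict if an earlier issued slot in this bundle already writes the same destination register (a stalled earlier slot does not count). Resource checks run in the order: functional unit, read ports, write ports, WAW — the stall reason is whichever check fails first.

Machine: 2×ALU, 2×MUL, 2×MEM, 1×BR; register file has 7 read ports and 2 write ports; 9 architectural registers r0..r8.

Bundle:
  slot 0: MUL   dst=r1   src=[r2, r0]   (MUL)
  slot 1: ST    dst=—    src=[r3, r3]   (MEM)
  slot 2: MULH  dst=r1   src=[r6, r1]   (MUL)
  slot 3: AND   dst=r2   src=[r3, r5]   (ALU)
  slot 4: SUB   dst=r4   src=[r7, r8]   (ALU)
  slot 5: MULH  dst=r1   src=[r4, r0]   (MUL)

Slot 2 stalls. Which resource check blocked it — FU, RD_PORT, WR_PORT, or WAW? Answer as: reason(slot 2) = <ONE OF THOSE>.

reason(slot 2) = WAW

slot 0 (MUL): ISSUE — free A2,Mu1,Ld2,B1 rp5 wp1
slot 1 (MEM): ISSUE — free A2,Mu1,Ld1,B1 rp4 wp1
slot 2 (MUL): stall WAW — free A2,Mu1,Ld1,B1 rp4 wp1
slot 3 (ALU): ISSUE — free A1,Mu1,Ld1,B1 rp2 wp0
slot 4 (ALU): stall WR_PORT — free A1,Mu1,Ld1,B1 rp2 wp0
slot 5 (MUL): stall WR_PORT — free A1,Mu1,Ld1,B1 rp2 wp0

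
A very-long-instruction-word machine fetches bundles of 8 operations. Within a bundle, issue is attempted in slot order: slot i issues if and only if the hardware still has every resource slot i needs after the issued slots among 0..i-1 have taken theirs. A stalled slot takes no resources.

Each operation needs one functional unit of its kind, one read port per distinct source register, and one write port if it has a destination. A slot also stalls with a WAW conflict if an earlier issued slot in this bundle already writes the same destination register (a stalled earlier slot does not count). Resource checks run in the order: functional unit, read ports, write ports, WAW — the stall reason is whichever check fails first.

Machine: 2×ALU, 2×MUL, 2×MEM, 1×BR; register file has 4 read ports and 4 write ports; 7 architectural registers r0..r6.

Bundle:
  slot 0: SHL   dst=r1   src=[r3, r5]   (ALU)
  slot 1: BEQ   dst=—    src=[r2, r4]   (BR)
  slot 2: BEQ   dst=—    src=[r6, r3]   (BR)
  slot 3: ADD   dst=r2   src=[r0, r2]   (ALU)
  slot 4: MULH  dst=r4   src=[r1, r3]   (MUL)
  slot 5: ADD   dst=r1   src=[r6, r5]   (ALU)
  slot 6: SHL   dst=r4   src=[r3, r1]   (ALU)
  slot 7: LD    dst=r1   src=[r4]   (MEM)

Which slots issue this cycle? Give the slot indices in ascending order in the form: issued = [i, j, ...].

[0] ALU needs rd=2 wr=1: ok; after: ALU=1 MUL=2 MEM=2 BR=1, R=2, W=3
[1] BR needs rd=2 wr=0: ok; after: ALU=1 MUL=2 MEM=2 BR=0, R=0, W=3
[2] BR needs rd=2 wr=0: FU; after: ALU=1 MUL=2 MEM=2 BR=0, R=0, W=3
[3] ALU needs rd=2 wr=1: RD_PORT; after: ALU=1 MUL=2 MEM=2 BR=0, R=0, W=3
[4] MUL needs rd=2 wr=1: RD_PORT; after: ALU=1 MUL=2 MEM=2 BR=0, R=0, W=3
[5] ALU needs rd=2 wr=1: RD_PORT; after: ALU=1 MUL=2 MEM=2 BR=0, R=0, W=3
[6] ALU needs rd=2 wr=1: RD_PORT; after: ALU=1 MUL=2 MEM=2 BR=0, R=0, W=3
[7] MEM needs rd=1 wr=1: RD_PORT; after: ALU=1 MUL=2 MEM=2 BR=0, R=0, W=3

issued = [0, 1]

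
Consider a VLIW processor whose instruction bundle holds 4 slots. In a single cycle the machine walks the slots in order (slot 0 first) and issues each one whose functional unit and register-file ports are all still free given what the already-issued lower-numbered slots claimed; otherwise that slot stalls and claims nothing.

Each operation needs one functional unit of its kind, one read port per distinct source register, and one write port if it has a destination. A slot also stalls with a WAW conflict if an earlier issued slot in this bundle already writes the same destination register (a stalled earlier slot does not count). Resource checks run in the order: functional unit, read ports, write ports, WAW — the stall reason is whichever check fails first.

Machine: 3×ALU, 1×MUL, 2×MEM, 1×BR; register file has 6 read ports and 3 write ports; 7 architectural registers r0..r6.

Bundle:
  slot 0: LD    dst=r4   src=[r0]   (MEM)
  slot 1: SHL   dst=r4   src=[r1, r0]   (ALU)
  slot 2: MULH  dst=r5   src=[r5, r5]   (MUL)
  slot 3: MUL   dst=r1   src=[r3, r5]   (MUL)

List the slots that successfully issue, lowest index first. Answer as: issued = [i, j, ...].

[0] MEM needs rd=1 wr=1: ok; after: ALU=3 MUL=1 MEM=1 BR=1, R=5, W=2
[1] ALU needs rd=2 wr=1: WAW; after: ALU=3 MUL=1 MEM=1 BR=1, R=5, W=2
[2] MUL needs rd=1 wr=1: ok; after: ALU=3 MUL=0 MEM=1 BR=1, R=4, W=1
[3] MUL needs rd=2 wr=1: FU; after: ALU=3 MUL=0 MEM=1 BR=1, R=4, W=1

issued = [0, 2]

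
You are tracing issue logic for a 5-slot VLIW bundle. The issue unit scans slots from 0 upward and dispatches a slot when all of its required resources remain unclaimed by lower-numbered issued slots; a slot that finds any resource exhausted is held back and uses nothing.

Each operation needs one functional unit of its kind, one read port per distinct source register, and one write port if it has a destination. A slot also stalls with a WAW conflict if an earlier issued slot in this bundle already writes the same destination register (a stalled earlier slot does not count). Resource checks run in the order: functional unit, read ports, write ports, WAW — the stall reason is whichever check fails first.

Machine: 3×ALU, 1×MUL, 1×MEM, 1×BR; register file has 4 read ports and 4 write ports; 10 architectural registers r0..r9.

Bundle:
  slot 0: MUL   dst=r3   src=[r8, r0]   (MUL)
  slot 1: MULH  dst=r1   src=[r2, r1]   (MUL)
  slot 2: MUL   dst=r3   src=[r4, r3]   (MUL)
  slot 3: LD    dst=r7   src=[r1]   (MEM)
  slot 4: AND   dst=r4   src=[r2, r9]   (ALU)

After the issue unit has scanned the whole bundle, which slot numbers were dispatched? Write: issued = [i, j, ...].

  0. MUL→r3 ⇒ go  {3A/0Mu/1Ld/1B | 2r 3w}
  1. MUL→r1 ⇒ no(FU)  {3A/0Mu/1Ld/1B | 2r 3w}
  2. MUL→r3 ⇒ no(FU)  {3A/0Mu/1Ld/1B | 2r 3w}
  3. MEM→r7 ⇒ go  {3A/0Mu/0Ld/1B | 1r 2w}
  4. ALU→r4 ⇒ no(RD_PORT)  {3A/0Mu/0Ld/1B | 1r 2w}

issued = [0, 3]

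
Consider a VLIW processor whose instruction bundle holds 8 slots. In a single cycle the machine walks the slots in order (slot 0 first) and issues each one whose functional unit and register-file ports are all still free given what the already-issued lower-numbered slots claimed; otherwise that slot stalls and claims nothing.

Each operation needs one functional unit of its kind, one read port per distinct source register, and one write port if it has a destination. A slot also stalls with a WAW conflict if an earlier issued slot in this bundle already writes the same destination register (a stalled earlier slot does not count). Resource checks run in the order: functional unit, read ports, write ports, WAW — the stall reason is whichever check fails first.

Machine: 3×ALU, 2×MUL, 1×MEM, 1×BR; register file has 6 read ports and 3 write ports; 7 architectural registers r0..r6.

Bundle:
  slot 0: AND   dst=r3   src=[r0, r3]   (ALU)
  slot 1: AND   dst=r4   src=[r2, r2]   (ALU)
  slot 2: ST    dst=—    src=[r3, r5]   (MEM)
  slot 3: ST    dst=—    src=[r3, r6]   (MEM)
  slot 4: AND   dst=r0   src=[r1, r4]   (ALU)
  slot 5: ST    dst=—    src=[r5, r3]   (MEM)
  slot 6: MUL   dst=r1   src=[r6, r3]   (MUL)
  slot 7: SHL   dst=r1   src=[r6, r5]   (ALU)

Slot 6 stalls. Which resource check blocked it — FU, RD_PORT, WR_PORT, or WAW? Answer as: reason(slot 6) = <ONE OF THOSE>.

slot 0 (ALU): ISSUE — free A2,Mu2,Ld1,B1 rp4 wp2
slot 1 (ALU): ISSUE — free A1,Mu2,Ld1,B1 rp3 wp1
slot 2 (MEM): ISSUE — free A1,Mu2,Ld0,B1 rp1 wp1
slot 3 (MEM): stall FU — free A1,Mu2,Ld0,B1 rp1 wp1
slot 4 (ALU): stall RD_PORT — free A1,Mu2,Ld0,B1 rp1 wp1
slot 5 (MEM): stall FU — free A1,Mu2,Ld0,B1 rp1 wp1
slot 6 (MUL): stall RD_PORT — free A1,Mu2,Ld0,B1 rp1 wp1
slot 7 (ALU): stall RD_PORT — free A1,Mu2,Ld0,B1 rp1 wp1

reason(slot 6) = RD_PORT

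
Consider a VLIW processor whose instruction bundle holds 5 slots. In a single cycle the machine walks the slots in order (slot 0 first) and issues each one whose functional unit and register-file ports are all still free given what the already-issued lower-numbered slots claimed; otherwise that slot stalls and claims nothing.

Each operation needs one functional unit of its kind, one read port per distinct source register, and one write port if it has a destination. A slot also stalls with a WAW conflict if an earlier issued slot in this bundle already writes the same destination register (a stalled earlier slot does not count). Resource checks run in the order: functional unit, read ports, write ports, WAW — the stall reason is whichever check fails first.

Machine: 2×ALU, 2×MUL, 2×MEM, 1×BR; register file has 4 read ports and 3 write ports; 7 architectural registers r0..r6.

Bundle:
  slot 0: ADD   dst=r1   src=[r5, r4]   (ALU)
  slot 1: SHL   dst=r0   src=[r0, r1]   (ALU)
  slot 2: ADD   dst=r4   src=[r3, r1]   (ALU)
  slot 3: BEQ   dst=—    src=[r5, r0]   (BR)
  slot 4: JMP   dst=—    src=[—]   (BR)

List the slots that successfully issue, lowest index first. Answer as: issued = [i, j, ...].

issued = [0, 1, 4]

[0] ALU needs rd=2 wr=1: ok; after: ALU=1 MUL=2 MEM=2 BR=1, R=2, W=2
[1] ALU needs rd=2 wr=1: ok; after: ALU=0 MUL=2 MEM=2 BR=1, R=0, W=1
[2] ALU needs rd=2 wr=1: FU; after: ALU=0 MUL=2 MEM=2 BR=1, R=0, W=1
[3] BR needs rd=2 wr=0: RD_PORT; after: ALU=0 MUL=2 MEM=2 BR=1, R=0, W=1
[4] BR needs rd=0 wr=0: ok; after: ALU=0 MUL=2 MEM=2 BR=0, R=0, W=1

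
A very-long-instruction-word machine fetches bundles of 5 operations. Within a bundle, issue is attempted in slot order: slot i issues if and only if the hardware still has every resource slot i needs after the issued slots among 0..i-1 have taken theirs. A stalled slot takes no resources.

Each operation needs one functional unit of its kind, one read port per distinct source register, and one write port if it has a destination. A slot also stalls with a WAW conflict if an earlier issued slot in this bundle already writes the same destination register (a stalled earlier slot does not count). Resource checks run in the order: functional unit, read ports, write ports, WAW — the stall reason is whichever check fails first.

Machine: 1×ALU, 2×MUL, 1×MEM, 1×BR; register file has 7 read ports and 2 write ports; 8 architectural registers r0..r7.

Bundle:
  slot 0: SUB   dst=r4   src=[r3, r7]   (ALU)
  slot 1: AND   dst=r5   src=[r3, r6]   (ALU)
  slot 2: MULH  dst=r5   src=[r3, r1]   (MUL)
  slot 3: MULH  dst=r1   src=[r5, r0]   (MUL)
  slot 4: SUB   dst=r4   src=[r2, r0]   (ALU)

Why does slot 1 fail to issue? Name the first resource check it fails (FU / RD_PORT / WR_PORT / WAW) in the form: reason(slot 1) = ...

  0. ALU→r4 ⇒ go  {0A/2Mu/1Ld/1B | 5r 1w}
  1. ALU→r5 ⇒ no(FU)  {0A/2Mu/1Ld/1B | 5r 1w}
  2. MUL→r5 ⇒ go  {0A/1Mu/1Ld/1B | 3r 0w}
  3. MUL→r1 ⇒ no(WR_PORT)  {0A/1Mu/1Ld/1B | 3r 0w}
  4. ALU→r4 ⇒ no(FU)  {0A/1Mu/1Ld/1B | 3r 0w}

reason(slot 1) = FU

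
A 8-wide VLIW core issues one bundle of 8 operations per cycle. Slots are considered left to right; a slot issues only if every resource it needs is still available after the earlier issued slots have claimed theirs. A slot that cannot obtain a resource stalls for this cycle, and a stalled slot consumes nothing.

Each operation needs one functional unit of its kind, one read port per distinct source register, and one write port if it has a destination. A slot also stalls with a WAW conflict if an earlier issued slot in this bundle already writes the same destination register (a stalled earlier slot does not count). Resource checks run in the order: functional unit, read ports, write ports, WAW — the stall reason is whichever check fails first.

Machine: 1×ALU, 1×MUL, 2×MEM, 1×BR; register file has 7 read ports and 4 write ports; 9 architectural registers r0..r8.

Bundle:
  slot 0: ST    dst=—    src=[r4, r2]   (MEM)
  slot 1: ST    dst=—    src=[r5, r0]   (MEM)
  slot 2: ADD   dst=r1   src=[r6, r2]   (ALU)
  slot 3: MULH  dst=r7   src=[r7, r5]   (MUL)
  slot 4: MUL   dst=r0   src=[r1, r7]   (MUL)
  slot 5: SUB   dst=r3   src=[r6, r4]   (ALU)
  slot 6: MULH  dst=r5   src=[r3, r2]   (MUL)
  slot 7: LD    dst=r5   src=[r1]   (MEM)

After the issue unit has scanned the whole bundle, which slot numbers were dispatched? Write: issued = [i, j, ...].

issued = [0, 1, 2]

[0] MEM needs rd=2 wr=0: ok; after: ALU=1 MUL=1 MEM=1 BR=1, R=5, W=4
[1] MEM needs rd=2 wr=0: ok; after: ALU=1 MUL=1 MEM=0 BR=1, R=3, W=4
[2] ALU needs rd=2 wr=1: ok; after: ALU=0 MUL=1 MEM=0 BR=1, R=1, W=3
[3] MUL needs rd=2 wr=1: RD_PORT; after: ALU=0 MUL=1 MEM=0 BR=1, R=1, W=3
[4] MUL needs rd=2 wr=1: RD_PORT; after: ALU=0 MUL=1 MEM=0 BR=1, R=1, W=3
[5] ALU needs rd=2 wr=1: FU; after: ALU=0 MUL=1 MEM=0 BR=1, R=1, W=3
[6] MUL needs rd=2 wr=1: RD_PORT; after: ALU=0 MUL=1 MEM=0 BR=1, R=1, W=3
[7] MEM needs rd=1 wr=1: FU; after: ALU=0 MUL=1 MEM=0 BR=1, R=1, W=3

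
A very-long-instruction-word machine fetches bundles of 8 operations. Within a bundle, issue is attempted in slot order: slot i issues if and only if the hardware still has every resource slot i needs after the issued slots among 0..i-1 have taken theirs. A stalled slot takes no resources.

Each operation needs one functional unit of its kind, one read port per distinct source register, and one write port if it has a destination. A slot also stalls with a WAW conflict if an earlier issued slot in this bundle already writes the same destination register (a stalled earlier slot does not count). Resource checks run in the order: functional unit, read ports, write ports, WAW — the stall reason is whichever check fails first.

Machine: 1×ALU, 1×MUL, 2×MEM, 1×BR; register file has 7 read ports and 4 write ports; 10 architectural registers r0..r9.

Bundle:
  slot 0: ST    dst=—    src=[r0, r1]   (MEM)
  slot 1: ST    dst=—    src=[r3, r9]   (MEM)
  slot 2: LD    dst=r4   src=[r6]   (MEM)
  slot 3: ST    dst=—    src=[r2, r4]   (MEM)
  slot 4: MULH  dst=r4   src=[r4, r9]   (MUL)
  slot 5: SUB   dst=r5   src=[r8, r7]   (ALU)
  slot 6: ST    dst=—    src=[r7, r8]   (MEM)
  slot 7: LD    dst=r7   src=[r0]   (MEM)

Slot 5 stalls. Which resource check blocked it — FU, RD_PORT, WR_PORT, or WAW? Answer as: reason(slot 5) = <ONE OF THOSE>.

[0] MEM needs rd=2 wr=0: ok; after: ALU=1 MUL=1 MEM=1 BR=1, R=5, W=4
[1] MEM needs rd=2 wr=0: ok; after: ALU=1 MUL=1 MEM=0 BR=1, R=3, W=4
[2] MEM needs rd=1 wr=1: FU; after: ALU=1 MUL=1 MEM=0 BR=1, R=3, W=4
[3] MEM needs rd=2 wr=0: FU; after: ALU=1 MUL=1 MEM=0 BR=1, R=3, W=4
[4] MUL needs rd=2 wr=1: ok; after: ALU=1 MUL=0 MEM=0 BR=1, R=1, W=3
[5] ALU needs rd=2 wr=1: RD_PORT; after: ALU=1 MUL=0 MEM=0 BR=1, R=1, W=3
[6] MEM needs rd=2 wr=0: FU; after: ALU=1 MUL=0 MEM=0 BR=1, R=1, W=3
[7] MEM needs rd=1 wr=1: FU; after: ALU=1 MUL=0 MEM=0 BR=1, R=1, W=3

reason(slot 5) = RD_PORT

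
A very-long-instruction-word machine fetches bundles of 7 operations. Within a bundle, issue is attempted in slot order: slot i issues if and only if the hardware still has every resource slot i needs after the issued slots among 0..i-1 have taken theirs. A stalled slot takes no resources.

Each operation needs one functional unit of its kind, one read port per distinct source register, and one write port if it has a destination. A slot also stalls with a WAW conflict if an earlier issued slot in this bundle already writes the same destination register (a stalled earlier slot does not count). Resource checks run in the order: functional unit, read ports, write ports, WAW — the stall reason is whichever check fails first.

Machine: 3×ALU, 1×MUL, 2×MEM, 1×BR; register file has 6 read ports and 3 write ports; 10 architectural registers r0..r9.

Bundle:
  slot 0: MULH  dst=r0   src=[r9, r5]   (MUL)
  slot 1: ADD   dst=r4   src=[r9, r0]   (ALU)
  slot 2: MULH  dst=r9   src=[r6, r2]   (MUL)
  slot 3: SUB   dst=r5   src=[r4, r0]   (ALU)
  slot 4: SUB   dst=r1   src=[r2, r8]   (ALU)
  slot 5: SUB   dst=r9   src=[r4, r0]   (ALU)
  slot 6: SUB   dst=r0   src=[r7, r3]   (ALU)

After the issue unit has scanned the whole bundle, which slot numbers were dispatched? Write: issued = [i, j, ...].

issued = [0, 1, 3]

  0. MUL→r0 ⇒ go  {3A/0Mu/2Ld/1B | 4r 2w}
  1. ALU→r4 ⇒ go  {2A/0Mu/2Ld/1B | 2r 1w}
  2. MUL→r9 ⇒ no(FU)  {2A/0Mu/2Ld/1B | 2r 1w}
  3. ALU→r5 ⇒ go  {1A/0Mu/2Ld/1B | 0r 0w}
  4. ALU→r1 ⇒ no(RD_PORT)  {1A/0Mu/2Ld/1B | 0r 0w}
  5. ALU→r9 ⇒ no(RD_PORT)  {1A/0Mu/2Ld/1B | 0r 0w}
  6. ALU→r0 ⇒ no(RD_PORT)  {1A/0Mu/2Ld/1B | 0r 0w}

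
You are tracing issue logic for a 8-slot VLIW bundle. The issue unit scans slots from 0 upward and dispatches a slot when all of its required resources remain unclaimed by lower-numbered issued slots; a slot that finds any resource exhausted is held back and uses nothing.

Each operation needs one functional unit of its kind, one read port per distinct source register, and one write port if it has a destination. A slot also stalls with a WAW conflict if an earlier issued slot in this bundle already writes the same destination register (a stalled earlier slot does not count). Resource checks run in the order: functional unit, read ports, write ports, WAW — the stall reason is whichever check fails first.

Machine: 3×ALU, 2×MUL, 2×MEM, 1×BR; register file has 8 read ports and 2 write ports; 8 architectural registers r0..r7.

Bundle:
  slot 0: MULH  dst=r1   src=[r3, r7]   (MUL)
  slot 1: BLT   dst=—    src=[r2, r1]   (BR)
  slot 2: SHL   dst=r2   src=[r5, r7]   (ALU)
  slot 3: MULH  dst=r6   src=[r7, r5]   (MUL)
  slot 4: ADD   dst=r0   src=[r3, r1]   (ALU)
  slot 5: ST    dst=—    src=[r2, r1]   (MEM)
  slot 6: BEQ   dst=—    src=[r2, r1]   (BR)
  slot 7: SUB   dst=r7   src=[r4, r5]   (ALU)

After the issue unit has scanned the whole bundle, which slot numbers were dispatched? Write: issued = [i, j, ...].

(0) want 1×MUL +2rd +1wr — yes → AL3|MU1|ME2|BR1|rd6|wr1
(1) want 1×BR +2rd +0wr — yes → AL3|MU1|ME2|BR0|rd4|wr1
(2) want 1×ALU +2rd +1wr — yes → AL2|MU1|ME2|BR0|rd2|wr0
(3) want 1×MUL +2rd +1wr — WR_PORT → AL2|MU1|ME2|BR0|rd2|wr0
(4) want 1×ALU +2rd +1wr — WR_PORT → AL2|MU1|ME2|BR0|rd2|wr0
(5) want 1×MEM +2rd +0wr — yes → AL2|MU1|ME1|BR0|rd0|wr0
(6) want 1×BR +2rd +0wr — FU → AL2|MU1|ME1|BR0|rd0|wr0
(7) want 1×ALU +2rd +1wr — RD_PORT → AL2|MU1|ME1|BR0|rd0|wr0

issued = [0, 1, 2, 5]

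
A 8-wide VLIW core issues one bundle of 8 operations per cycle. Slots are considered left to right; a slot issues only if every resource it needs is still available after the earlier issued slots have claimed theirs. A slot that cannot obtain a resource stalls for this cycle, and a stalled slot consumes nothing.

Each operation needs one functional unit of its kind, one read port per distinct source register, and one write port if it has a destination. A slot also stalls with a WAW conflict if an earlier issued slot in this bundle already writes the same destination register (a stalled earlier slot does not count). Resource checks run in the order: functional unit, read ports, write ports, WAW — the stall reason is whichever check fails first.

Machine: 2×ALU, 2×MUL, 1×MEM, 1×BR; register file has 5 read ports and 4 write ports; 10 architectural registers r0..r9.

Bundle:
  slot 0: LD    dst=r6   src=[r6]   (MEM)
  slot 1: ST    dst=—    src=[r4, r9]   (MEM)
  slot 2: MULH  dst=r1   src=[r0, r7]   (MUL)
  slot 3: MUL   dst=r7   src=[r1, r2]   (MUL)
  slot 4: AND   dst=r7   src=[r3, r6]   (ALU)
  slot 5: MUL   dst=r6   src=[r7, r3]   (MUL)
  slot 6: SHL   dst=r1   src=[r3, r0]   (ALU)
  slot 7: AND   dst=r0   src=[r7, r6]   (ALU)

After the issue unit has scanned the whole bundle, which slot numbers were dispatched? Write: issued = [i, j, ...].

  0. MEM→r6 ⇒ go  {2A/2Mu/0Ld/1B | 4r 3w}
  1. MEM ⇒ no(FU)  {2A/2Mu/0Ld/1B | 4r 3w}
  2. MUL→r1 ⇒ go  {2A/1Mu/0Ld/1B | 2r 2w}
  3. MUL→r7 ⇒ go  {2A/0Mu/0Ld/1B | 0r 1w}
  4. ALU→r7 ⇒ no(RD_PORT)  {2A/0Mu/0Ld/1B | 0r 1w}
  5. MUL→r6 ⇒ no(FU)  {2A/0Mu/0Ld/1B | 0r 1w}
  6. ALU→r1 ⇒ no(RD_PORT)  {2A/0Mu/0Ld/1B | 0r 1w}
  7. ALU→r0 ⇒ no(RD_PORT)  {2A/0Mu/0Ld/1B | 0r 1w}

issued = [0, 2, 3]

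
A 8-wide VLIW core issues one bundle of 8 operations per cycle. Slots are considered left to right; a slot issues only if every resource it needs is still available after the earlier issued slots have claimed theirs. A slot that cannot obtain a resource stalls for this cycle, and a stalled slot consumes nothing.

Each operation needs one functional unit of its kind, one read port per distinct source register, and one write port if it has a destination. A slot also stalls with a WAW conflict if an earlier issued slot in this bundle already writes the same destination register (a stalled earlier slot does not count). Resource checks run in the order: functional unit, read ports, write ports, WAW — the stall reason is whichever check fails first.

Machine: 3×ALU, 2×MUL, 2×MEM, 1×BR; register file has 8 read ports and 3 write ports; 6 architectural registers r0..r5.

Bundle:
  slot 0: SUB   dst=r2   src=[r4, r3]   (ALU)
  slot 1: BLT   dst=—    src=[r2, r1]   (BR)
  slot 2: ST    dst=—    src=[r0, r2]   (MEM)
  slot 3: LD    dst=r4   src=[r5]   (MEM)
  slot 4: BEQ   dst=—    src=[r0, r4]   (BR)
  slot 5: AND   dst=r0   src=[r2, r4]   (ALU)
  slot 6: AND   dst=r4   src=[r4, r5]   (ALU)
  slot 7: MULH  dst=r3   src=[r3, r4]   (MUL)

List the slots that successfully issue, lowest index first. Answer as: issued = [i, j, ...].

issued = [0, 1, 2, 3]

[0] ALU needs rd=2 wr=1: ok; after: ALU=2 MUL=2 MEM=2 BR=1, R=6, W=2
[1] BR needs rd=2 wr=0: ok; after: ALU=2 MUL=2 MEM=2 BR=0, R=4, W=2
[2] MEM needs rd=2 wr=0: ok; after: ALU=2 MUL=2 MEM=1 BR=0, R=2, W=2
[3] MEM needs rd=1 wr=1: ok; after: ALU=2 MUL=2 MEM=0 BR=0, R=1, W=1
[4] BR needs rd=2 wr=0: FU; after: ALU=2 MUL=2 MEM=0 BR=0, R=1, W=1
[5] ALU needs rd=2 wr=1: RD_PORT; after: ALU=2 MUL=2 MEM=0 BR=0, R=1, W=1
[6] ALU needs rd=2 wr=1: RD_PORT; after: ALU=2 MUL=2 MEM=0 BR=0, R=1, W=1
[7] MUL needs rd=2 wr=1: RD_PORT; after: ALU=2 MUL=2 MEM=0 BR=0, R=1, W=1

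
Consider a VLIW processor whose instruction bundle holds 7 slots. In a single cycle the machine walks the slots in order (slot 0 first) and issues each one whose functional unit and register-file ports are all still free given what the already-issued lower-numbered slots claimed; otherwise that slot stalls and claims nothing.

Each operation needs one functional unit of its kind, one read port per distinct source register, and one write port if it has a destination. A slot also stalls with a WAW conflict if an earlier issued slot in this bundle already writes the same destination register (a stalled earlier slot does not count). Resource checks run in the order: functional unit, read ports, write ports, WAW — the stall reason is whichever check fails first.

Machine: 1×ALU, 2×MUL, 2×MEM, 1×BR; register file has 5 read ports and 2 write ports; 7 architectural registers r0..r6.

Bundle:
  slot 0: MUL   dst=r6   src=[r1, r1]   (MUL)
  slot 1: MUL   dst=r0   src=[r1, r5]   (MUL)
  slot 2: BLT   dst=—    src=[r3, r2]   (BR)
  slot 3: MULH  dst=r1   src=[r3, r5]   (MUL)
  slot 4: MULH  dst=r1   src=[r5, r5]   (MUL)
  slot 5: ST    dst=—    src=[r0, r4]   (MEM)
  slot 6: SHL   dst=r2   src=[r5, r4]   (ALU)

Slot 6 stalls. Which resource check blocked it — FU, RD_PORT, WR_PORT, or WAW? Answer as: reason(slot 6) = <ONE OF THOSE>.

reason(slot 6) = RD_PORT

#0 MUL src=r1,r1 dispatched  <A:1 Mu:1 Ld:2 B:1 rd:4 wr:1>
#1 MUL src=r1,r5 dispatched  <A:1 Mu:0 Ld:2 B:1 rd:2 wr:0>
#2 BR src=r3,r2 dispatched  <A:1 Mu:0 Ld:2 B:0 rd:0 wr:0>
#3 MUL src=r3,r5 held:FU  <A:1 Mu:0 Ld:2 B:0 rd:0 wr:0>
#4 MUL src=r5,r5 held:FU  <A:1 Mu:0 Ld:2 B:0 rd:0 wr:0>
#5 MEM src=r0,r4 held:RD_PORT  <A:1 Mu:0 Ld:2 B:0 rd:0 wr:0>
#6 ALU src=r5,r4 held:RD_PORT  <A:1 Mu:0 Ld:2 B:0 rd:0 wr:0>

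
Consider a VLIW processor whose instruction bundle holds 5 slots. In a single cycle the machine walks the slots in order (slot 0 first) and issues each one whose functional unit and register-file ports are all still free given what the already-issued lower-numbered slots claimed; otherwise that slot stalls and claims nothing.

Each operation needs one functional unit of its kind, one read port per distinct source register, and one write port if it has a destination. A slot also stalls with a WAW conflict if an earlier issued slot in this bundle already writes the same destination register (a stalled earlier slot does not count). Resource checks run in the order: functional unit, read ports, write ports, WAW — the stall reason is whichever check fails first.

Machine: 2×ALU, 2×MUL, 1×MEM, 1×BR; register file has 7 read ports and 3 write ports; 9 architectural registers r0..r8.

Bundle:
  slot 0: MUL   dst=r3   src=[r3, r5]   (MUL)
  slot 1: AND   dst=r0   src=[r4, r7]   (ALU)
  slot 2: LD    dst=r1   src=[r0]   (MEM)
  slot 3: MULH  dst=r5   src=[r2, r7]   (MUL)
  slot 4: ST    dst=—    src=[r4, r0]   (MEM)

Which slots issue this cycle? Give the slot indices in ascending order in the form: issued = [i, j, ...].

(0) want 1×MUL +2rd +1wr — yes → AL2|MU1|ME1|BR1|rd5|wr2
(1) want 1×ALU +2rd +1wr — yes → AL1|MU1|ME1|BR1|rd3|wr1
(2) want 1×MEM +1rd +1wr — yes → AL1|MU1|ME0|BR1|rd2|wr0
(3) want 1×MUL +2rd +1wr — WR_PORT → AL1|MU1|ME0|BR1|rd2|wr0
(4) want 1×MEM +2rd +0wr — FU → AL1|MU1|ME0|BR1|rd2|wr0

issued = [0, 1, 2]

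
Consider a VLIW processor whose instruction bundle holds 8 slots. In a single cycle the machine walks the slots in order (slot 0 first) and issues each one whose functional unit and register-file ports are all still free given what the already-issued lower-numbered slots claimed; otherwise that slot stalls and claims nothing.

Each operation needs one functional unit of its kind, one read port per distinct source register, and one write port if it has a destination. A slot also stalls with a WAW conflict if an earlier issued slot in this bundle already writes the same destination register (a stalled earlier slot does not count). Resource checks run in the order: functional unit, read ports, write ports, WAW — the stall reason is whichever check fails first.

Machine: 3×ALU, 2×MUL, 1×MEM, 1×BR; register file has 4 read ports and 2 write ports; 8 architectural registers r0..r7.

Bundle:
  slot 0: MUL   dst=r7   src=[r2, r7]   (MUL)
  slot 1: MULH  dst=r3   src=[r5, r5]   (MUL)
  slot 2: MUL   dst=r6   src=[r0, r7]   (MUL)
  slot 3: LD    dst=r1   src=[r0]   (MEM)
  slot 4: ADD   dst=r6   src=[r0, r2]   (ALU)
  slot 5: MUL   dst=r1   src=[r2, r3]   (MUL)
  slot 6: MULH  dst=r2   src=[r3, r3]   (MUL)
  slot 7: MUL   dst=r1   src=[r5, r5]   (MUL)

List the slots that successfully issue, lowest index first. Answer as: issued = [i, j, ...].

#0 MUL src=r2,r7 dispatched  <A:3 Mu:1 Ld:1 B:1 rd:2 wr:1>
#1 MUL src=r5,r5 dispatched  <A:3 Mu:0 Ld:1 B:1 rd:1 wr:0>
#2 MUL src=r0,r7 held:FU  <A:3 Mu:0 Ld:1 B:1 rd:1 wr:0>
#3 MEM src=r0 held:WR_PORT  <A:3 Mu:0 Ld:1 B:1 rd:1 wr:0>
#4 ALU src=r0,r2 held:RD_PORT  <A:3 Mu:0 Ld:1 B:1 rd:1 wr:0>
#5 MUL src=r2,r3 held:FU  <A:3 Mu:0 Ld:1 B:1 rd:1 wr:0>
#6 MUL src=r3,r3 held:FU  <A:3 Mu:0 Ld:1 B:1 rd:1 wr:0>
#7 MUL src=r5,r5 held:FU  <A:3 Mu:0 Ld:1 B:1 rd:1 wr:0>

issued = [0, 1]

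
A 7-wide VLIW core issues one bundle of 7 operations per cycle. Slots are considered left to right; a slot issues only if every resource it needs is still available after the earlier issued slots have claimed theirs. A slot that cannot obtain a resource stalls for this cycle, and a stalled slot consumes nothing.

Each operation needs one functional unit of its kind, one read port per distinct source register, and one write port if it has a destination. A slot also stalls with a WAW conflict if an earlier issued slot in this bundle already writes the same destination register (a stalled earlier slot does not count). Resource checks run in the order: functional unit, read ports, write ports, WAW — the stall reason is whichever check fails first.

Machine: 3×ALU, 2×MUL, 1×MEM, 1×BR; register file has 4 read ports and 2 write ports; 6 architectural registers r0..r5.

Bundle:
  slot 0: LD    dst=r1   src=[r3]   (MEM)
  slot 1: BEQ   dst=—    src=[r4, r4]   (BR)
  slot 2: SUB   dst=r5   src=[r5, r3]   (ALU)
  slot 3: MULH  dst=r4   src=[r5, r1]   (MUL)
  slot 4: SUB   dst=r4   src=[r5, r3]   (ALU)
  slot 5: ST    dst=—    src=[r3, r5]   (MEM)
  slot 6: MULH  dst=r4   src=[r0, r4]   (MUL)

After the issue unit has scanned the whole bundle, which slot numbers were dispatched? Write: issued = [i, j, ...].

  0. MEM→r1 ⇒ go  {3A/2Mu/0Ld/1B | 3r 1w}
  1. BR ⇒ go  {3A/2Mu/0Ld/0B | 2r 1w}
  2. ALU→r5 ⇒ go  {2A/2Mu/0Ld/0B | 0r 0w}
  3. MUL→r4 ⇒ no(RD_PORT)  {2A/2Mu/0Ld/0B | 0r 0w}
  4. ALU→r4 ⇒ no(RD_PORT)  {2A/2Mu/0Ld/0B | 0r 0w}
  5. MEM ⇒ no(FU)  {2A/2Mu/0Ld/0B | 0r 0w}
  6. MUL→r4 ⇒ no(RD_PORT)  {2A/2Mu/0Ld/0B | 0r 0w}

issued = [0, 1, 2]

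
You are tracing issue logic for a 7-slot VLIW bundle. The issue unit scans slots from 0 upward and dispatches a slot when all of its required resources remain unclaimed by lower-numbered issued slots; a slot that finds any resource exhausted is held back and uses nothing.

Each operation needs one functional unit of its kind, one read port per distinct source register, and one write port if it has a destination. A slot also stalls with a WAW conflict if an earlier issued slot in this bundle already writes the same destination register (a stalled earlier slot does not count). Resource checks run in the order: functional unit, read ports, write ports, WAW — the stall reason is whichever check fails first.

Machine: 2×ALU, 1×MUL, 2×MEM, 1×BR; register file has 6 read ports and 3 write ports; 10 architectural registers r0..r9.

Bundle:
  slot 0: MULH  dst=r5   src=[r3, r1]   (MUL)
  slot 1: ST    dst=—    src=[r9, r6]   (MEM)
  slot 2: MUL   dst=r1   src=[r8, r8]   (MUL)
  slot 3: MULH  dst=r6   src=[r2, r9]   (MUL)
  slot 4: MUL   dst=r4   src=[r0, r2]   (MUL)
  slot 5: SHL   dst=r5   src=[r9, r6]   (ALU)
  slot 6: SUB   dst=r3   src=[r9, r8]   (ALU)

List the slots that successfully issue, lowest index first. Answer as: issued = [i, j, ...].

[0] MUL needs rd=2 wr=1: ok; after: ALU=2 MUL=0 MEM=2 BR=1, R=4, W=2
[1] MEM needs rd=2 wr=0: ok; after: ALU=2 MUL=0 MEM=1 BR=1, R=2, W=2
[2] MUL needs rd=1 wr=1: FU; after: ALU=2 MUL=0 MEM=1 BR=1, R=2, W=2
[3] MUL needs rd=2 wr=1: FU; after: ALU=2 MUL=0 MEM=1 BR=1, R=2, W=2
[4] MUL needs rd=2 wr=1: FU; after: ALU=2 MUL=0 MEM=1 BR=1, R=2, W=2
[5] ALU needs rd=2 wr=1: WAW; after: ALU=2 MUL=0 MEM=1 BR=1, R=2, W=2
[6] ALU needs rd=2 wr=1: ok; after: ALU=1 MUL=0 MEM=1 BR=1, R=0, W=1

issued = [0, 1, 6]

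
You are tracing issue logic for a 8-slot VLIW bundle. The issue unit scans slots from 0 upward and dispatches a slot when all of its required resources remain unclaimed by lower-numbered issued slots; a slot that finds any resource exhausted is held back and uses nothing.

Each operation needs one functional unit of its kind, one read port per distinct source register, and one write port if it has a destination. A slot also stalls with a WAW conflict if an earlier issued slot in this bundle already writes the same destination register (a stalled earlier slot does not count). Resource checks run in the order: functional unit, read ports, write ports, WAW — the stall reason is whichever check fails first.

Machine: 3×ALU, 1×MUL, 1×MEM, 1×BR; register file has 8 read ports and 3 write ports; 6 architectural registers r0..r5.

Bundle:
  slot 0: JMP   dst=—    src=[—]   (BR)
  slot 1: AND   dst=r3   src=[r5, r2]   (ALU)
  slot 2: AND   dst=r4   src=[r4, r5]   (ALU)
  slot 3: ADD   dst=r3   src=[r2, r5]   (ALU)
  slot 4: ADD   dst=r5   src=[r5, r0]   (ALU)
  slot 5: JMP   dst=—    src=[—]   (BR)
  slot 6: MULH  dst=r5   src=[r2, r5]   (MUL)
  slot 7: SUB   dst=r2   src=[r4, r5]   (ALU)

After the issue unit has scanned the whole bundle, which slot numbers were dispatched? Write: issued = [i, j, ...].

[0] BR needs rd=0 wr=0: ok; after: ALU=3 MUL=1 MEM=1 BR=0, R=8, W=3
[1] ALU needs rd=2 wr=1: ok; after: ALU=2 MUL=1 MEM=1 BR=0, R=6, W=2
[2] ALU needs rd=2 wr=1: ok; after: ALU=1 MUL=1 MEM=1 BR=0, R=4, W=1
[3] ALU needs rd=2 wr=1: WAW; after: ALU=1 MUL=1 MEM=1 BR=0, R=4, W=1
[4] ALU needs rd=2 wr=1: ok; after: ALU=0 MUL=1 MEM=1 BR=0, R=2, W=0
[5] BR needs rd=0 wr=0: FU; after: ALU=0 MUL=1 MEM=1 BR=0, R=2, W=0
[6] MUL needs rd=2 wr=1: WR_PORT; after: ALU=0 MUL=1 MEM=1 BR=0, R=2, W=0
[7] ALU needs rd=2 wr=1: FU; after: ALU=0 MUL=1 MEM=1 BR=0, R=2, W=0

issued = [0, 1, 2, 4]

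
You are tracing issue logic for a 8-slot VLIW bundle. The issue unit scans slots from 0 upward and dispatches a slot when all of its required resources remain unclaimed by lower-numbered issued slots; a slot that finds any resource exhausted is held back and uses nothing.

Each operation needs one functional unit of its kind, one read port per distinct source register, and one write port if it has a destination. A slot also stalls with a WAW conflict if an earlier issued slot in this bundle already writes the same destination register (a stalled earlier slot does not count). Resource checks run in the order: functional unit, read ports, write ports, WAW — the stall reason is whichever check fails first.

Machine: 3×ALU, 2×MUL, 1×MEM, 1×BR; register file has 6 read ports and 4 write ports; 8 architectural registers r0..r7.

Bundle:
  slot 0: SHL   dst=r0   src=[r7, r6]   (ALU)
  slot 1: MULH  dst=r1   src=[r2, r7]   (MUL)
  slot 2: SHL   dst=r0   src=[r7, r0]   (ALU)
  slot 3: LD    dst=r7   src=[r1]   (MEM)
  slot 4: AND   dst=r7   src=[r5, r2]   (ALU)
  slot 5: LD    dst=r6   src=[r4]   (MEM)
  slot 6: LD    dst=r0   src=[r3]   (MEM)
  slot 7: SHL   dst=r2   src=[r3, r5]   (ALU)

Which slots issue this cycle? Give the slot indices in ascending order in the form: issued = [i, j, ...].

slot 0 (ALU): ISSUE — free A2,Mu2,Ld1,B1 rp4 wp3
slot 1 (MUL): ISSUE — free A2,Mu1,Ld1,B1 rp2 wp2
slot 2 (ALU): stall WAW — free A2,Mu1,Ld1,B1 rp2 wp2
slot 3 (MEM): ISSUE — free A2,Mu1,Ld0,B1 rp1 wp1
slot 4 (ALU): stall RD_PORT — free A2,Mu1,Ld0,B1 rp1 wp1
slot 5 (MEM): stall FU — free A2,Mu1,Ld0,B1 rp1 wp1
slot 6 (MEM): stall FU — free A2,Mu1,Ld0,B1 rp1 wp1
slot 7 (ALU): stall RD_PORT — free A2,Mu1,Ld0,B1 rp1 wp1

issued = [0, 1, 3]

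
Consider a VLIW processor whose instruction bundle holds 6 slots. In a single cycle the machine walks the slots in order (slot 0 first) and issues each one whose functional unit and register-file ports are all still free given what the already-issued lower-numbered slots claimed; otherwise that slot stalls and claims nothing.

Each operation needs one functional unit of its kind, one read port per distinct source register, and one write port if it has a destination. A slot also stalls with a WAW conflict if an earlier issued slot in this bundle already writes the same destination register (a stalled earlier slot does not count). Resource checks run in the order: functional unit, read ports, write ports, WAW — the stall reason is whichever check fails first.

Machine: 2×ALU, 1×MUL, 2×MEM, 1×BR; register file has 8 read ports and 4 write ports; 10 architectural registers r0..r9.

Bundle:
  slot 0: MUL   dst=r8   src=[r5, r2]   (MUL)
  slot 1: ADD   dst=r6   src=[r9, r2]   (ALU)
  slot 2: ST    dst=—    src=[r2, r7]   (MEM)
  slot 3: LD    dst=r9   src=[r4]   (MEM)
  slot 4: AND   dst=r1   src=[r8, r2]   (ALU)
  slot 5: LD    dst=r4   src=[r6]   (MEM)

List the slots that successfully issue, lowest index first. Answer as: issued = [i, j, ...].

issued = [0, 1, 2, 3]

#0 MUL src=r5,r2 dispatched  <A:2 Mu:0 Ld:2 B:1 rd:6 wr:3>
#1 ALU src=r9,r2 dispatched  <A:1 Mu:0 Ld:2 B:1 rd:4 wr:2>
#2 MEM src=r2,r7 dispatched  <A:1 Mu:0 Ld:1 B:1 rd:2 wr:2>
#3 MEM src=r4 dispatched  <A:1 Mu:0 Ld:0 B:1 rd:1 wr:1>
#4 ALU src=r8,r2 held:RD_PORT  <A:1 Mu:0 Ld:0 B:1 rd:1 wr:1>
#5 MEM src=r6 held:FU  <A:1 Mu:0 Ld:0 B:1 rd:1 wr:1>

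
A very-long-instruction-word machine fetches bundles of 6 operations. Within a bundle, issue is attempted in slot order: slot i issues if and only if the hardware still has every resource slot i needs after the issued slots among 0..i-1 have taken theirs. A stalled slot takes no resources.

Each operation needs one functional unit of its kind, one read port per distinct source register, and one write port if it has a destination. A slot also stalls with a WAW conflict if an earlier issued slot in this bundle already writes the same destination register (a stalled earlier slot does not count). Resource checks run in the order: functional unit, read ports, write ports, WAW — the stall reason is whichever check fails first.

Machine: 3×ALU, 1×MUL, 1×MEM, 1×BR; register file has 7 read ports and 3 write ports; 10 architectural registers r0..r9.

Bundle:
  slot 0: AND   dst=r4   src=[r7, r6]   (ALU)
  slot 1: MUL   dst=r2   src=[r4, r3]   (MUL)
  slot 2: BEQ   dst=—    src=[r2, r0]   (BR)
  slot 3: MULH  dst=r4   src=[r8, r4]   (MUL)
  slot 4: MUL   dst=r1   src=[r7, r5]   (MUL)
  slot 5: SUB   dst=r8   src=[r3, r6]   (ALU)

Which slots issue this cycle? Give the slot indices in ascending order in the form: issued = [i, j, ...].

issued = [0, 1, 2]

(0) want 1×ALU +2rd +1wr — yes → AL2|MU1|ME1|BR1|rd5|wr2
(1) want 1×MUL +2rd +1wr — yes → AL2|MU0|ME1|BR1|rd3|wr1
(2) want 1×BR +2rd +0wr — yes → AL2|MU0|ME1|BR0|rd1|wr1
(3) want 1×MUL +2rd +1wr — FU → AL2|MU0|ME1|BR0|rd1|wr1
(4) want 1×MUL +2rd +1wr — FU → AL2|MU0|ME1|BR0|rd1|wr1
(5) want 1×ALU +2rd +1wr — RD_PORT → AL2|MU0|ME1|BR0|rd1|wr1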